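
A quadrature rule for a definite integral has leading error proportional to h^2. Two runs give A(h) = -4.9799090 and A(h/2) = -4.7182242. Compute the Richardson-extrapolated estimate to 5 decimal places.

-4.63100

The leading error scales as h^2; refining by a factor of 2 reduces it by 2^2 = 4.
Extrapolated value = (4·A(h/2) − A(h)) / (4 − 1)
= (4·(-4.7182242) − (-4.9799090)) / 3
= -13.8929878 / 3 = -4.6309959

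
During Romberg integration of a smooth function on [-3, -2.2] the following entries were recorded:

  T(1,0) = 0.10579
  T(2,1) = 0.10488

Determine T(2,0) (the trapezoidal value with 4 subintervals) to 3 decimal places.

0.105

From T(2,1) = (4·T(2,0) − T(1,0))/3, solve for T(2,0):
4·T(2,0) = 3·0.10488 + 0.10579 = 0.42043
T(2,0) = 0.10511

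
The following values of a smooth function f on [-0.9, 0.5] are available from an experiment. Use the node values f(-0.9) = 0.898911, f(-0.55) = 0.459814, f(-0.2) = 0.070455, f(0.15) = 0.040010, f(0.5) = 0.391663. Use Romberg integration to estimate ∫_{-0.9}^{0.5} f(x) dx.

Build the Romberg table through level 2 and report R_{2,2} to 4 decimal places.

0.4025

R_{0,0} (trapezoid, 1 panel, h=1.4000): 0.903402
R_{1,0} (trapezoid, 2 panels, h=0.7000): 0.501019
R_{2,0} (trapezoid, 4 panels, h=0.3500): 0.425448
R_{1,1} = 0.501019 + (0.501019 − 0.903402)/3 = 0.366891
R_{2,1} = 0.425448 + (0.425448 − 0.501019)/3 = 0.400258
R_{2,2} = 0.400258 + (0.400258 − 0.366891)/15 = 0.402482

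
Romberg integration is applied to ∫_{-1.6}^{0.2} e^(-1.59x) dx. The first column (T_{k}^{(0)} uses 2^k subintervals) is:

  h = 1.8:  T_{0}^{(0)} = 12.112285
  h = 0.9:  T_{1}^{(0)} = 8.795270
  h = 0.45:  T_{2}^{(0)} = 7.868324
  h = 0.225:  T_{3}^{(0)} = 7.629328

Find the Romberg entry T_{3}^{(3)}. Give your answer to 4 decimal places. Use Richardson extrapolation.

7.5490

Richardson extrapolation on the trapezoidal column (denominator 4−1=3):
T_{1}^{(1)} = (4·8.795270 − 12.112285) / 3 = 7.689598
T_{2}^{(1)} = (4·7.868324 − 8.795270) / 3 = 7.559342
T_{3}^{(1)} = (4·7.629328 − 7.868324) / 3 = 7.549663
T_{2}^{(2)} = 7.559342 + (7.559342 − 7.689598)/15 = 7.550658
T_{3}^{(2)} = 7.549663 + (7.549663 − 7.559342)/15 = 7.549018
T_{3}^{(3)} = 7.549018 + (7.549018 − 7.550658)/63 = 7.548992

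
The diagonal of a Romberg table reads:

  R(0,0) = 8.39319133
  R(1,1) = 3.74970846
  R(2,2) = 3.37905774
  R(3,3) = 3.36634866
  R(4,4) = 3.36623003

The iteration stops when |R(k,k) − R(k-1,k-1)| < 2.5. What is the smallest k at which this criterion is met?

k = 2

|R(1,1) − R(0,0)| = 4.64348287 ≥ 2.5
|R(2,2) − R(1,1)| = 0.37065072 < 2.5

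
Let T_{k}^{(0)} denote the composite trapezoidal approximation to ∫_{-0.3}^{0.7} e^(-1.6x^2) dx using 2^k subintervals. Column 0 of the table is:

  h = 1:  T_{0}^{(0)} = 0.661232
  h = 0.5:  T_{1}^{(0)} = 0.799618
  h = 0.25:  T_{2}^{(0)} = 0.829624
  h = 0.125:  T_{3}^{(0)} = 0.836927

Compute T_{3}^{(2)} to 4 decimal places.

Richardson extrapolation on the trapezoidal column (denominator 4−1=3):
T_{2}^{(1)} = (4·0.829624 − 0.799618) / 3 = 0.839626
T_{3}^{(1)} = (4·0.836927 − 0.829624) / 3 = 0.839361
T_{3}^{(2)} = (16·0.839361 − 0.839626) / 15 = 0.839343

0.8393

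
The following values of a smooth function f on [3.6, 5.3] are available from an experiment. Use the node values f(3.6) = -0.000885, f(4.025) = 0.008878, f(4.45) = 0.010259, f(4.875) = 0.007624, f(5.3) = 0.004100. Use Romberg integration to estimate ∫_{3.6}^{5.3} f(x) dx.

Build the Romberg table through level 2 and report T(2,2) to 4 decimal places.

0.0127

T(0,0) (trapezoid, 1 panel, h=1.7000): 0.002733
T(1,0) (trapezoid, 2 panels, h=0.8500): 0.010087
T(2,0) (trapezoid, 4 panels, h=0.4250): 0.012057
T(1,1) = 0.010087 + (0.010087 − 0.002733)/3 = 0.012538
T(2,1) = 0.012057 + (0.012057 − 0.010087)/3 = 0.012714
T(2,2) = 0.012714 + (0.012714 − 0.012538)/15 = 0.012726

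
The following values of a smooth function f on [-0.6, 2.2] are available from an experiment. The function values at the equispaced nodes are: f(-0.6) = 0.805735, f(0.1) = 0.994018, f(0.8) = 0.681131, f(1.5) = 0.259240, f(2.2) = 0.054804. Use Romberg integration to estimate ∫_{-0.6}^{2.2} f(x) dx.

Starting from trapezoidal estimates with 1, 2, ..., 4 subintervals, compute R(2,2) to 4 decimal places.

1.6894

R(0,0) (trapezoid, 1 panel, h=2.8000): 1.204755
R(1,0) (trapezoid, 2 panels, h=1.4000): 1.555961
R(2,0) (trapezoid, 4 panels, h=0.7000): 1.655261
R(1,1) = 1.555961 + (1.555961 − 1.204755)/3 = 1.673030
R(2,1) = 1.655261 + (1.655261 − 1.555961)/3 = 1.688361
R(2,2) = 1.688361 + (1.688361 − 1.673030)/15 = 1.689383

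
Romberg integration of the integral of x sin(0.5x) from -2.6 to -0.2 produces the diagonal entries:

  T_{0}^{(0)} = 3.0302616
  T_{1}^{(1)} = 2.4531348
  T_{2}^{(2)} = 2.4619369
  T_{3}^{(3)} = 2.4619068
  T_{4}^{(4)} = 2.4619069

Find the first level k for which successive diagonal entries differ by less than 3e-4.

k = 3

|T_{1}^{(1)} − T_{0}^{(0)}| = 0.5771268 ≥ 3e-4
|T_{2}^{(2)} − T_{1}^{(1)}| = 0.0088021 ≥ 3e-4
|T_{3}^{(3)} − T_{2}^{(2)}| = 0.0000301 < 3e-4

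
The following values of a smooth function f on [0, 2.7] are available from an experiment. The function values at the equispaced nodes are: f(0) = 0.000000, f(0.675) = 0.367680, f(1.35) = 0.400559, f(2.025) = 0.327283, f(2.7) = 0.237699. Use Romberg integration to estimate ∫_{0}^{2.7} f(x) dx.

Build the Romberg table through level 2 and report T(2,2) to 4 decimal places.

T(0,0) (trapezoid, 1 panel, h=2.7000): 0.320894
T(1,0) (trapezoid, 2 panels, h=1.3500): 0.701201
T(2,0) (trapezoid, 4 panels, h=0.6750): 0.819701
T(1,1) = 0.701201 + (0.701201 − 0.320894)/3 = 0.827970
T(2,1) = 0.819701 + (0.819701 − 0.701201)/3 = 0.859201
T(2,2) = 0.859201 + (0.859201 − 0.827970)/15 = 0.861283

0.8613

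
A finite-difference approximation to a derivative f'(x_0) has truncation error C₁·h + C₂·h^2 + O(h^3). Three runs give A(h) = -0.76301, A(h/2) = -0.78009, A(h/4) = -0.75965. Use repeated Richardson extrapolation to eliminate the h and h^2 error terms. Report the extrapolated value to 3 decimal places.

-0.720

First eliminate the h term (factor 2^1 = 2):
  B₁ = (2·(-0.78009) − (-0.76301))/1 = -0.79717
  B₂ = (2·(-0.75965) − (-0.78009))/1 = -0.73921
Then eliminate the h^2 term (factor 2^2 = 4):
  (4·(-0.73921) − (-0.79717))/3 = -0.71989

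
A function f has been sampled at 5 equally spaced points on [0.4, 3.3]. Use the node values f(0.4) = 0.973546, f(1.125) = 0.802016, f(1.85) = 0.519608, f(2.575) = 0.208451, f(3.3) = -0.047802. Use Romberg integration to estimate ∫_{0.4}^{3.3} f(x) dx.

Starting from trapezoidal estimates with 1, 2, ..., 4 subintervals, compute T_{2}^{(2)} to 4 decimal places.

1.4516

T_{0}^{(0)} (trapezoid, 1 panel, h=2.9000): 1.342329
T_{1}^{(0)} (trapezoid, 2 panels, h=1.4500): 1.424596
T_{2}^{(0)} (trapezoid, 4 panels, h=0.7250): 1.444887
T_{1}^{(1)} = 1.424596 + (1.424596 − 1.342329)/3 = 1.452018
T_{2}^{(1)} = 1.444887 + (1.444887 − 1.424596)/3 = 1.451651
T_{2}^{(2)} = 1.451651 + (1.451651 − 1.452018)/15 = 1.451627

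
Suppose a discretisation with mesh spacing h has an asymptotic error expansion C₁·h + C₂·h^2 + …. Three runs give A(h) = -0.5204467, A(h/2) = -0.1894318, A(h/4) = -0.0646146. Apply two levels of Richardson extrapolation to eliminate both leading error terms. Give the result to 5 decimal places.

0.03308

First eliminate the h term (factor 2^1 = 2):
  B₁ = (2·(-0.1894318) − (-0.5204467))/1 = 0.1415831
  B₂ = (2·(-0.0646146) − (-0.1894318))/1 = 0.0602026
Then eliminate the h^2 term (factor 2^2 = 4):
  (4·0.0602026 − 0.1415831)/3 = 0.0330758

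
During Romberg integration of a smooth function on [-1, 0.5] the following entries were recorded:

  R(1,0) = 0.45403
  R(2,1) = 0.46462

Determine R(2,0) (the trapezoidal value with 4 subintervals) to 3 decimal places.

0.462

From R(2,1) = (4·R(2,0) − R(1,0))/3, solve for R(2,0):
4·R(2,0) = 3·0.46462 + 0.45403 = 1.84789
R(2,0) = 0.46197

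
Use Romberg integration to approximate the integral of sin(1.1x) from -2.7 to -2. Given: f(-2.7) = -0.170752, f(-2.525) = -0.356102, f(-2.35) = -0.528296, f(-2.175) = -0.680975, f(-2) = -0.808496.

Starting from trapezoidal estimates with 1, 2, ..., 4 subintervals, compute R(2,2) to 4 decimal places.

-0.3607

R(0,0) (trapezoid, 1 panel, h=0.7000): -0.342737
R(1,0) (trapezoid, 2 panels, h=0.3500): -0.356272
R(2,0) (trapezoid, 4 panels, h=0.1750): -0.359624
R(1,1) = -0.356272 + (-0.356272 − (-0.342737))/3 = -0.360784
R(2,1) = -0.359624 + (-0.359624 − (-0.356272))/3 = -0.360741
R(2,2) = -0.360741 + (-0.360741 − (-0.360784))/15 = -0.360738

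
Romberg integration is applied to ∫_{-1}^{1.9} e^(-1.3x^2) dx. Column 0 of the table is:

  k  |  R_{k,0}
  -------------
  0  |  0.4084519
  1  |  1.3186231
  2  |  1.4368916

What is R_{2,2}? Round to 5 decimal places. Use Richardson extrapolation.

1.46660

R_{1,1} = (4·1.3186231 − 0.4084519) / 3 = 1.6220135
R_{2,1} = 1.4368916 + (1.4368916 − 1.3186231)/3 = 1.4763144
R_{2,2} = (16·1.4763144 − 1.6220135) / 15 = 1.4666011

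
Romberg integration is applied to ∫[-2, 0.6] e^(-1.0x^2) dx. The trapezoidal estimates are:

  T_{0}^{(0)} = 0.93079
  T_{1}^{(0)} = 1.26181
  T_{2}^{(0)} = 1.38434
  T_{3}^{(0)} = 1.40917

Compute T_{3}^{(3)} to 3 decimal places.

Richardson extrapolation on the trapezoidal column (denominator 4−1=3):
T_{1}^{(1)} = (4·1.26181 − 0.93079) / 3 = 1.37215
T_{2}^{(1)} = (4·1.38434 − 1.26181) / 3 = 1.42518
T_{3}^{(1)} = 1.40917 + (1.40917 − 1.38434)/3 = 1.41745
T_{2}^{(2)} = (16·1.42518 − 1.37215) / 15 = 1.42872
T_{3}^{(2)} = 1.41745 + (1.41745 − 1.42518)/15 = 1.41693
T_{3}^{(3)} = 1.41693 + (1.41693 − 1.42872)/63 = 1.41674

1.417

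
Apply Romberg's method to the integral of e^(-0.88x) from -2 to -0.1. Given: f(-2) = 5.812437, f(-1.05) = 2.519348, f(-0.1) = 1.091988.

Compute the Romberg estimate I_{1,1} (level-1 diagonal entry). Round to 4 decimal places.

5.3776

I_{0,0} (trapezoid, 1 panel, h=1.9000): 6.559204
I_{1,0} (trapezoid, 2 panels, h=0.9500): 5.672982
I_{1,1} = 5.672982 + (5.672982 − 6.559204)/3 = 5.377575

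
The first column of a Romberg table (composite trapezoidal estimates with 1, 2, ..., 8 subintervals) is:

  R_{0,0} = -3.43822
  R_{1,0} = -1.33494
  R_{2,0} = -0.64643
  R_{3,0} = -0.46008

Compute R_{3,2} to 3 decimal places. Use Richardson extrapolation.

Richardson extrapolation on the trapezoidal column (denominator 4−1=3):
R_{2,1} = -0.64643 + (-0.64643 − (-1.33494))/3 = -0.41693
R_{3,1} = -0.46008 + (-0.46008 − (-0.64643))/3 = -0.39796
R_{3,2} = -0.39796 + (-0.39796 − (-0.41693))/15 = -0.39670

-0.397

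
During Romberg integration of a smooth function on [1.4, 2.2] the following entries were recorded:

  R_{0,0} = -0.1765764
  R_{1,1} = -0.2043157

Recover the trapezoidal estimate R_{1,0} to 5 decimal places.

-0.19738

From R_{1,1} = (4·R_{1,0} − R_{0,0})/3, solve for R_{1,0}:
4·R_{1,0} = 3·(-0.2043157) + (-0.1765764) = -0.7895235
R_{1,0} = -0.1973809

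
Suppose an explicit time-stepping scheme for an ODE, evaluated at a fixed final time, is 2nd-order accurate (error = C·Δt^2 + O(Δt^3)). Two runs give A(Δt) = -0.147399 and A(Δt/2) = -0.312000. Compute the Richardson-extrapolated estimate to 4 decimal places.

-0.3669

The leading error scales as Δt^2; refining by a factor of 2 reduces it by 2^2 = 4.
Extrapolated value = (4·A(Δt/2) − A(Δt)) / (4 − 1)
= (4·(-0.312000) − (-0.147399)) / 3
= -1.100601 / 3 = -0.366867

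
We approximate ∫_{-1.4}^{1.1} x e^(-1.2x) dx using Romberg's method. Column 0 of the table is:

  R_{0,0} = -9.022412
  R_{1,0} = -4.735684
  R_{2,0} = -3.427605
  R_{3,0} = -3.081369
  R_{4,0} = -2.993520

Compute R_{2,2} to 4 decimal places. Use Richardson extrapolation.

-2.9706

Richardson extrapolation on the trapezoidal column (denominator 4−1=3):
R_{1,1} = (4·(-4.735684) − (-9.022412)) / 3 = -3.306775
R_{2,1} = -3.427605 + (-3.427605 − (-4.735684))/3 = -2.991579
R_{2,2} = (16·(-2.991579) − (-3.306775)) / 15 = -2.970566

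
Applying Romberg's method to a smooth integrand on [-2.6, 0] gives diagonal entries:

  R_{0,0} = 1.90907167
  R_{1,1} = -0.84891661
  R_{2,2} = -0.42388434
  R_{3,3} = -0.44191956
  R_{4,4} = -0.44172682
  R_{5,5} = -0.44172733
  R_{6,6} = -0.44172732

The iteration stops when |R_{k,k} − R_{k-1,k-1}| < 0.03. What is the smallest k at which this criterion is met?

k = 3

|R_{1,1} − R_{0,0}| = 2.75798828 ≥ 0.03
|R_{2,2} − R_{1,1}| = 0.42503227 ≥ 0.03
|R_{3,3} − R_{2,2}| = 0.01803522 < 0.03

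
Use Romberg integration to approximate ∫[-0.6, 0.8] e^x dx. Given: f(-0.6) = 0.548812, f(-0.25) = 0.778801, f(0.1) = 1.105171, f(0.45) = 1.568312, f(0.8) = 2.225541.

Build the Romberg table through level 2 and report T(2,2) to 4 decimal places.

1.6767

T(0,0) (trapezoid, 1 panel, h=1.4000): 1.942047
T(1,0) (trapezoid, 2 panels, h=0.7000): 1.744643
T(2,0) (trapezoid, 4 panels, h=0.3500): 1.693811
T(1,1) = 1.744643 + (1.744643 − 1.942047)/3 = 1.678842
T(2,1) = 1.693811 + (1.693811 − 1.744643)/3 = 1.676867
T(2,2) = 1.676867 + (1.676867 − 1.678842)/15 = 1.676735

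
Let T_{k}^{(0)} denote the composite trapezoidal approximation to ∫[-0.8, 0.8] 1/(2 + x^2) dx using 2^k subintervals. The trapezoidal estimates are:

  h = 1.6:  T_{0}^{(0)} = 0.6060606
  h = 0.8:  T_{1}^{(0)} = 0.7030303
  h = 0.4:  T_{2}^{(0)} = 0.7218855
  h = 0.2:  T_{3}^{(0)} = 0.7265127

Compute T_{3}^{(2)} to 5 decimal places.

0.72805

Richardson extrapolation on the trapezoidal column (denominator 4−1=3):
T_{2}^{(1)} = 0.7218855 + (0.7218855 − 0.7030303)/3 = 0.7281706
T_{3}^{(1)} = 0.7265127 + (0.7265127 − 0.7218855)/3 = 0.7280551
T_{3}^{(2)} = 0.7280551 + (0.7280551 − 0.7281706)/15 = 0.7280474
(Column j=1 coincides with Simpson's rule on the same nodes.)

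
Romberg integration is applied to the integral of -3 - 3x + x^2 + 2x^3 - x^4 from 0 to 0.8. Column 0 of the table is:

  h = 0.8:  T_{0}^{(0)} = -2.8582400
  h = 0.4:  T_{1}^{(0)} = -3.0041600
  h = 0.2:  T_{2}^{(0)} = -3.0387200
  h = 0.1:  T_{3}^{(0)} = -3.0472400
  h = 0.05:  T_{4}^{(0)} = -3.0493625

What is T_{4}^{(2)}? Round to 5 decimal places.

-3.05007

Richardson extrapolation on the trapezoidal column (denominator 4−1=3):
T_{3}^{(1)} = (4·(-3.0472400) − (-3.0387200)) / 3 = -3.0500800
T_{4}^{(1)} = (4·(-3.0493625) − (-3.0472400)) / 3 = -3.0500700
T_{4}^{(2)} = -3.0500700 + (-3.0500700 − (-3.0500800))/15 = -3.0500693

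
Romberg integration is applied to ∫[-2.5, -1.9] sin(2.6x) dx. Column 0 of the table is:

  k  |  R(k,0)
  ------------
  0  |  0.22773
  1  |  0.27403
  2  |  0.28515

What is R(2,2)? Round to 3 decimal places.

0.289

Richardson extrapolation on the trapezoidal column (denominator 4−1=3):
R(1,1) = 0.27403 + (0.27403 − 0.22773)/3 = 0.28946
R(2,1) = (4·0.28515 − 0.27403) / 3 = 0.28886
R(2,2) = (16·0.28886 − 0.28946) / 15 = 0.28882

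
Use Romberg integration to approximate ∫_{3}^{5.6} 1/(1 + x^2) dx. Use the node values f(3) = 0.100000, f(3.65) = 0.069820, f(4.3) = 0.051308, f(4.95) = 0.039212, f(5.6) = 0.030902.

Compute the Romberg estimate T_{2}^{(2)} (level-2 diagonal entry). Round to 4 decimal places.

0.1451

T_{0}^{(0)} (trapezoid, 1 panel, h=2.6000): 0.170173
T_{1}^{(0)} (trapezoid, 2 panels, h=1.3000): 0.151787
T_{2}^{(0)} (trapezoid, 4 panels, h=0.6500): 0.146764
T_{1}^{(1)} = 0.151787 + (0.151787 − 0.170173)/3 = 0.145658
T_{2}^{(1)} = 0.146764 + (0.146764 − 0.151787)/3 = 0.145090
T_{2}^{(2)} = 0.145090 + (0.145090 − 0.145658)/15 = 0.145052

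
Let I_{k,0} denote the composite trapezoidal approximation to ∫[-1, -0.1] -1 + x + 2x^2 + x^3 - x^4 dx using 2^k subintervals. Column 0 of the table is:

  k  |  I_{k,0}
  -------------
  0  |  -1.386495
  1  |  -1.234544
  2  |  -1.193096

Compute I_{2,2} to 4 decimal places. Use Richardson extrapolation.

I_{1,1} = -1.234544 + (-1.234544 − (-1.386495))/3 = -1.183894
I_{2,1} = (4·(-1.193096) − (-1.234544)) / 3 = -1.179280
I_{2,2} = (16·(-1.179280) − (-1.183894)) / 15 = -1.178972

-1.1790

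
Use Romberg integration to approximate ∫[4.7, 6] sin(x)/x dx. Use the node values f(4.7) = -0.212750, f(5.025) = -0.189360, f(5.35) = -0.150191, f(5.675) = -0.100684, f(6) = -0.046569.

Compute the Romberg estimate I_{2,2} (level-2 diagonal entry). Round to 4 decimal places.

-0.1863

I_{0,0} (trapezoid, 1 panel, h=1.3000): -0.168557
I_{1,0} (trapezoid, 2 panels, h=0.6500): -0.181903
I_{2,0} (trapezoid, 4 panels, h=0.3250): -0.185216
I_{1,1} = -0.181903 + (-0.181903 − (-0.168557))/3 = -0.186352
I_{2,1} = -0.185216 + (-0.185216 − (-0.181903))/3 = -0.186320
I_{2,2} = -0.186320 + (-0.186320 − (-0.186352))/15 = -0.186318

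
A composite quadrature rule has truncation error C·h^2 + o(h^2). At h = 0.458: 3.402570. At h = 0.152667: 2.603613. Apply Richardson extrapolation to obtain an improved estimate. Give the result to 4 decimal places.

Extrapolated value = (9·A(h/3) − A(h)) / (9 − 1)
= (9·2.603613 − 3.402570) / 8
= 20.029947 / 8 = 2.503743

2.5037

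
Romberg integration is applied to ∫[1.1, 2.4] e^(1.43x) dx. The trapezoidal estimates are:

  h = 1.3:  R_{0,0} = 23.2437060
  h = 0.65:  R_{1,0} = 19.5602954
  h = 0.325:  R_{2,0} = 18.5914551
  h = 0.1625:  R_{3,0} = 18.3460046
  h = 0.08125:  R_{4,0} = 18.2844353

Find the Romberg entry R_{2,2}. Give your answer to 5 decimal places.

18.26424

Richardson extrapolation on the trapezoidal column (denominator 4−1=3):
R_{1,1} = (4·19.5602954 − 23.2437060) / 3 = 18.3324919
R_{2,1} = (4·18.5914551 − 19.5602954) / 3 = 18.2685083
R_{2,2} = (16·18.2685083 − 18.3324919) / 15 = 18.2642427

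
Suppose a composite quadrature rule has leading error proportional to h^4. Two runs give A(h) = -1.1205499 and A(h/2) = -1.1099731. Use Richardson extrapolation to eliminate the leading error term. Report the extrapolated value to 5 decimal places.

-1.10927

Extrapolated value = (16·A(h/2) − A(h)) / (16 − 1)
= (16·(-1.1099731) − (-1.1205499)) / 15
= -16.6390197 / 15 = -1.1092680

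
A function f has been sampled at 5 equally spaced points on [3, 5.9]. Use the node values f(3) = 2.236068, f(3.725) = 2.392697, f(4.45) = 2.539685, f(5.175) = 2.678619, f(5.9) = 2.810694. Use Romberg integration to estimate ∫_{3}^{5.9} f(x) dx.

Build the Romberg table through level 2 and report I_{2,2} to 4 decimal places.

7.3494

I_{0,0} (trapezoid, 1 panel, h=2.9000): 7.317805
I_{1,0} (trapezoid, 2 panels, h=1.4500): 7.341446
I_{2,0} (trapezoid, 4 panels, h=0.7250): 7.347427
I_{1,1} = 7.341446 + (7.341446 − 7.317805)/3 = 7.349326
I_{2,1} = 7.347427 + (7.347427 − 7.341446)/3 = 7.349421
I_{2,2} = 7.349421 + (7.349421 − 7.349326)/15 = 7.349427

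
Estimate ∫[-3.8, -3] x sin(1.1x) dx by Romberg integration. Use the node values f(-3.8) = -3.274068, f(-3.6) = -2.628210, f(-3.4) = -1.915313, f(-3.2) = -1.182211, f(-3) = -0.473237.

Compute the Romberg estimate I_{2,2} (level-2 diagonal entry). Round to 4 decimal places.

I_{0,0} (trapezoid, 1 panel, h=0.8000): -1.498922
I_{1,0} (trapezoid, 2 panels, h=0.4000): -1.515586
I_{2,0} (trapezoid, 4 panels, h=0.2000): -1.519877
I_{1,1} = -1.515586 + (-1.515586 − (-1.498922))/3 = -1.521141
I_{2,1} = -1.519877 + (-1.519877 − (-1.515586))/3 = -1.521307
I_{2,2} = -1.521307 + (-1.521307 − (-1.521141))/15 = -1.521318

-1.5213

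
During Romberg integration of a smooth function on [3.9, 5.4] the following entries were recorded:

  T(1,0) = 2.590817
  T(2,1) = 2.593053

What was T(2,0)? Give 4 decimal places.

2.5925

From T(2,1) = (4·T(2,0) − T(1,0))/3, solve for T(2,0):
4·T(2,0) = 3·2.593053 + 2.590817 = 10.369976
T(2,0) = 2.592494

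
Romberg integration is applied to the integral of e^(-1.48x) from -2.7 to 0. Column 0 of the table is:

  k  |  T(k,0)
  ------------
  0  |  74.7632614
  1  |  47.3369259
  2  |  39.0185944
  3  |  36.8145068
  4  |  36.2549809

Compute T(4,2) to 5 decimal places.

36.06772

Richardson extrapolation on the trapezoidal column (denominator 4−1=3):
T(3,1) = 36.8145068 + (36.8145068 − 39.0185944)/3 = 36.0798109
T(4,1) = 36.2549809 + (36.2549809 − 36.8145068)/3 = 36.0684723
T(4,2) = (16·36.0684723 − 36.0798109) / 15 = 36.0677164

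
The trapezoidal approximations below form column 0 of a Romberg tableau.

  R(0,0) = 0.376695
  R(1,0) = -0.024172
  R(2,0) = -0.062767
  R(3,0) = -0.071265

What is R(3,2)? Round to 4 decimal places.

Richardson extrapolation on the trapezoidal column (denominator 4−1=3):
R(2,1) = (4·(-0.062767) − (-0.024172)) / 3 = -0.075632
R(3,1) = -0.071265 + (-0.071265 − (-0.062767))/3 = -0.074098
R(3,2) = (16·(-0.074098) − (-0.075632)) / 15 = -0.073996

-0.0740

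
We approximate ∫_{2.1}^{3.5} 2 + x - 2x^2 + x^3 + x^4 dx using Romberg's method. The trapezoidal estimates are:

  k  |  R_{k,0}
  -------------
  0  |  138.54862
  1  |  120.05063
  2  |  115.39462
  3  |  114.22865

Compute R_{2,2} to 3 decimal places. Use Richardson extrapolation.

113.840

Richardson extrapolation on the trapezoidal column (denominator 4−1=3):
R_{1,1} = 120.05063 + (120.05063 − 138.54862)/3 = 113.88463
R_{2,1} = 115.39462 + (115.39462 − 120.05063)/3 = 113.84262
R_{2,2} = (16·113.84262 − 113.88463) / 15 = 113.83982
(Column j=1 coincides with Simpson's rule on the same nodes.)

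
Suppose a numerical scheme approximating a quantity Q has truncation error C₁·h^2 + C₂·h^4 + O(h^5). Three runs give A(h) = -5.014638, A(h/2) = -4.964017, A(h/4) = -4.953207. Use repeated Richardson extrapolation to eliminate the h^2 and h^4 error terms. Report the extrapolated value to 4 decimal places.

-4.9498

First eliminate the h^2 term (factor 2^2 = 4):
  B₁ = (4·(-4.964017) − (-5.014638))/3 = -4.947143
  B₂ = (4·(-4.953207) − (-4.964017))/3 = -4.949604
Then eliminate the h^4 term (factor 2^4 = 16):
  (16·(-4.949604) − (-4.947143))/15 = -4.949768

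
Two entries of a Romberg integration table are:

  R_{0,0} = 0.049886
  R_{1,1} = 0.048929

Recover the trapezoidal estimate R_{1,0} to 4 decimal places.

0.0492

From R_{1,1} = (4·R_{1,0} − R_{0,0})/3, solve for R_{1,0}:
4·R_{1,0} = 3·0.048929 + 0.049886 = 0.196673
R_{1,0} = 0.049168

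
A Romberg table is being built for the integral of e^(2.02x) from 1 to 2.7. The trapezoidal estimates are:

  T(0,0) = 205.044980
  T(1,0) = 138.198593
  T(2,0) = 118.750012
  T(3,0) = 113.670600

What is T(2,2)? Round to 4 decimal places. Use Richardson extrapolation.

112.0239

T(1,1) = (4·138.198593 − 205.044980) / 3 = 115.916464
T(2,1) = 118.750012 + (118.750012 − 138.198593)/3 = 112.267152
T(2,2) = (16·112.267152 − 115.916464) / 15 = 112.023865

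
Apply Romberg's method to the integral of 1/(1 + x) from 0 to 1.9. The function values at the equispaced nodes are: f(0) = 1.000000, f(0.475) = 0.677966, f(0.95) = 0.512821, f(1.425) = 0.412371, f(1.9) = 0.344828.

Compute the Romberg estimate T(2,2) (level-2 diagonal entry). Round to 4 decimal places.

T(0,0) (trapezoid, 1 panel, h=1.9000): 1.277587
T(1,0) (trapezoid, 2 panels, h=0.9500): 1.125973
T(2,0) (trapezoid, 4 panels, h=0.4750): 1.080897
T(1,1) = 1.125973 + (1.125973 − 1.277587)/3 = 1.075435
T(2,1) = 1.080897 + (1.080897 − 1.125973)/3 = 1.065872
T(2,2) = 1.065872 + (1.065872 − 1.075435)/15 = 1.065234

1.0652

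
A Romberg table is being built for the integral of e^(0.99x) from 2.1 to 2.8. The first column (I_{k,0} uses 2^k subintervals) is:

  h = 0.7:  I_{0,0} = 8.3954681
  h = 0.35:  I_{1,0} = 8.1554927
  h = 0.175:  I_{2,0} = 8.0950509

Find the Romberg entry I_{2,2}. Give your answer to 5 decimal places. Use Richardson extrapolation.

8.07486

I_{1,1} = (4·8.1554927 − 8.3954681) / 3 = 8.0755009
I_{2,1} = (4·8.0950509 − 8.1554927) / 3 = 8.0749036
I_{2,2} = (16·8.0749036 − 8.0755009) / 15 = 8.0748638
(Column j=1 coincides with Simpson's rule on the same nodes.)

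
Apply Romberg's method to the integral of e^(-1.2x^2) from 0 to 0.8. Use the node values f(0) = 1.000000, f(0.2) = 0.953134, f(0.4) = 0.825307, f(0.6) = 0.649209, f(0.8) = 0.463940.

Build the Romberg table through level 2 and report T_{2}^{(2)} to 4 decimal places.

0.6349

T_{0}^{(0)} (trapezoid, 1 panel, h=0.8000): 0.585576
T_{1}^{(0)} (trapezoid, 2 panels, h=0.4000): 0.622911
T_{2}^{(0)} (trapezoid, 4 panels, h=0.2000): 0.631924
T_{1}^{(1)} = 0.622911 + (0.622911 − 0.585576)/3 = 0.635356
T_{2}^{(1)} = 0.631924 + (0.631924 − 0.622911)/3 = 0.634928
T_{2}^{(2)} = 0.634928 + (0.634928 − 0.635356)/15 = 0.634899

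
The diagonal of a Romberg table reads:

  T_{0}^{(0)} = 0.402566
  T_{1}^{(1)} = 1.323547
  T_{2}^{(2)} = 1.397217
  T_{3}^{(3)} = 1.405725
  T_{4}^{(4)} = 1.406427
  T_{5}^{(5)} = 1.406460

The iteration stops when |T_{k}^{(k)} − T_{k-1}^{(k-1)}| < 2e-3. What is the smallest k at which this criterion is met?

k = 4

|T_{1}^{(1)} − T_{0}^{(0)}| = 0.920981 ≥ 2e-3
|T_{2}^{(2)} − T_{1}^{(1)}| = 0.073670 ≥ 2e-3
|T_{3}^{(3)} − T_{2}^{(2)}| = 0.008508 ≥ 2e-3
|T_{4}^{(4)} − T_{3}^{(3)}| = 0.000702 < 2e-3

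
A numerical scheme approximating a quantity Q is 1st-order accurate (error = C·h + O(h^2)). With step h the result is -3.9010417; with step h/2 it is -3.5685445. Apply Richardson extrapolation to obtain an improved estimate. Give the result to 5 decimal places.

-3.23605

The leading error scales as h; refining by a factor of 2 reduces it by 2^1 = 2.
Extrapolated value = (2·A(h/2) − A(h)) / (2 − 1)
= (2·(-3.5685445) − (-3.9010417)) / 1
= -3.2360473 / 1 = -3.2360473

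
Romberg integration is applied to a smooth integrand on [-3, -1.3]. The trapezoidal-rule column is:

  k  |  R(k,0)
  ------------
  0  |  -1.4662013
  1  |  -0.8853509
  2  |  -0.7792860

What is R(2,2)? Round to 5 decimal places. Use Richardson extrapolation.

-0.74741

Richardson extrapolation on the trapezoidal column (denominator 4−1=3):
R(1,1) = -0.8853509 + (-0.8853509 − (-1.4662013))/3 = -0.6917341
R(2,1) = (4·(-0.7792860) − (-0.8853509)) / 3 = -0.7439310
R(2,2) = -0.7439310 + (-0.7439310 − (-0.6917341))/15 = -0.7474108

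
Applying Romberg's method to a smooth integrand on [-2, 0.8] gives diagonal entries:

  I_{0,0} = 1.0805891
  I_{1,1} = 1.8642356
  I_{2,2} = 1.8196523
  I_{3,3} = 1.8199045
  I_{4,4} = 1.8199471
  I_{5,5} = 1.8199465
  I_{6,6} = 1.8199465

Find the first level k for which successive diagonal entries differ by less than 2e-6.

|I_{1,1} − I_{0,0}| = 0.7836465 ≥ 2e-6
|I_{2,2} − I_{1,1}| = 0.0445833 ≥ 2e-6
|I_{3,3} − I_{2,2}| = 0.0002522 ≥ 2e-6
|I_{4,4} − I_{3,3}| = 0.0000426 ≥ 2e-6
|I_{5,5} − I_{4,4}| = 0.0000006 < 2e-6

k = 5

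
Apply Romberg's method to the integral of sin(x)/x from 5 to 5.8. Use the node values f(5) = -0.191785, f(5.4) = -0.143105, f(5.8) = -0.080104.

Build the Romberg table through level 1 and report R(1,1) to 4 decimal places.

-0.1126

R(0,0) (trapezoid, 1 panel, h=0.8000): -0.108756
R(1,0) (trapezoid, 2 panels, h=0.4000): -0.111620
R(1,1) = -0.111620 + (-0.111620 − (-0.108756))/3 = -0.112575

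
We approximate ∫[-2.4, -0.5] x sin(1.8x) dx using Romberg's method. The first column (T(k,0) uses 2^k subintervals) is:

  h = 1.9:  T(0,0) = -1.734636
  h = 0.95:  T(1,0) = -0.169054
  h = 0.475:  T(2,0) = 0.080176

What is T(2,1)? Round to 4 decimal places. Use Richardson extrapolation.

0.1633

Richardson extrapolation on the trapezoidal column (denominator 4−1=3):
T(2,1) = 0.080176 + (0.080176 − (-0.169054))/3 = 0.163253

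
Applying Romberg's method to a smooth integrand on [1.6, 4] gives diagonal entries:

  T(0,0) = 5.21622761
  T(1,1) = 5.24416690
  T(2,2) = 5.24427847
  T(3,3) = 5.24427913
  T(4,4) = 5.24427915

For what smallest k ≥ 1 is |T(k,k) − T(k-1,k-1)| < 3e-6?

|T(1,1) − T(0,0)| = 0.02793929 ≥ 3e-6
|T(2,2) − T(1,1)| = 0.00011157 ≥ 3e-6
|T(3,3) − T(2,2)| = 0.00000066 < 3e-6

k = 3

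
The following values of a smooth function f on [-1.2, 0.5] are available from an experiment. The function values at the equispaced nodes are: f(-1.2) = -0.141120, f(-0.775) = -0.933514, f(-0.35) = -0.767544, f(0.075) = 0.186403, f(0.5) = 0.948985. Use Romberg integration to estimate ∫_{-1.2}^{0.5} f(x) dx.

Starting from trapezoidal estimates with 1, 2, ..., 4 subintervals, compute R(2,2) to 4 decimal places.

R(0,0) (trapezoid, 1 panel, h=1.7000): 0.686685
R(1,0) (trapezoid, 2 panels, h=0.8500): -0.309070
R(2,0) (trapezoid, 4 panels, h=0.4250): -0.472057
R(1,1) = -0.309070 + (-0.309070 − 0.686685)/3 = -0.640988
R(2,1) = -0.472057 + (-0.472057 − (-0.309070))/3 = -0.526386
R(2,2) = -0.526386 + (-0.526386 − (-0.640988))/15 = -0.518746

-0.5187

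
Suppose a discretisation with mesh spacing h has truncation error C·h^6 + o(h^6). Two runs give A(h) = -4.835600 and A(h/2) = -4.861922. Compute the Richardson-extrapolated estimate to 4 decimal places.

-4.8623

The leading error scales as h^6; refining by a factor of 2 reduces it by 2^6 = 64.
Extrapolated value = (64·A(h/2) − A(h)) / (64 − 1)
= (64·(-4.861922) − (-4.835600)) / 63
= -306.327408 / 63 = -4.862340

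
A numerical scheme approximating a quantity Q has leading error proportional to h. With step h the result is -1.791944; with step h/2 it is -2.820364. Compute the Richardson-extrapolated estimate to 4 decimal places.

-3.8488

The leading error scales as h; refining by a factor of 2 reduces it by 2^1 = 2.
Extrapolated value = (2·A(h/2) − A(h)) / (2 − 1)
= (2·(-2.820364) − (-1.791944)) / 1
= -3.848784 / 1 = -3.848784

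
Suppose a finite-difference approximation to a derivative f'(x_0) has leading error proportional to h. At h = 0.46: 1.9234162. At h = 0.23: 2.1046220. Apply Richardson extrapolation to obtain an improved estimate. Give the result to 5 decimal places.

2.28583

The leading error scales as h; refining by a factor of 2 reduces it by 2^1 = 2.
Extrapolated value = (2·A(h/2) − A(h)) / (2 − 1)
= (2·2.1046220 − 1.9234162) / 1
= 2.2858278 / 1 = 2.2858278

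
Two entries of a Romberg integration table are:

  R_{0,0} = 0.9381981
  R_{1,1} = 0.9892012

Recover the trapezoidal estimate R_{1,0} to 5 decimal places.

0.97645

From R_{1,1} = (4·R_{1,0} − R_{0,0})/3, solve for R_{1,0}:
4·R_{1,0} = 3·0.9892012 + 0.9381981 = 3.9058017
R_{1,0} = 0.9764504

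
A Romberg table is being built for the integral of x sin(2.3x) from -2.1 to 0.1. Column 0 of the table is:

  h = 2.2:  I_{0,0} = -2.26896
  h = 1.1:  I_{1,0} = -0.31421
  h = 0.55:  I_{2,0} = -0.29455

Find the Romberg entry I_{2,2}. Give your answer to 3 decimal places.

-0.330

Richardson extrapolation on the trapezoidal column (denominator 4−1=3):
I_{1,1} = -0.31421 + (-0.31421 − (-2.26896))/3 = 0.33737
I_{2,1} = -0.29455 + (-0.29455 − (-0.31421))/3 = -0.28800
I_{2,2} = (16·(-0.28800) − 0.33737) / 15 = -0.32969
(Column j=1 coincides with Simpson's rule on the same nodes.)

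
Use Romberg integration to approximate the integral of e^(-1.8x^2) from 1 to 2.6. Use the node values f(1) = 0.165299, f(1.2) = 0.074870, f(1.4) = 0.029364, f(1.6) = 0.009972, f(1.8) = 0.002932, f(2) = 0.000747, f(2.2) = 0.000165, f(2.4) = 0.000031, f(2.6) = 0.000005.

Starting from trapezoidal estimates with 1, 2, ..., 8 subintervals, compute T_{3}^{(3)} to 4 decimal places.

T_{0}^{(0)} (trapezoid, 1 panel, h=1.6000): 0.132243
T_{1}^{(0)} (trapezoid, 2 panels, h=0.8000): 0.068467
T_{2}^{(0)} (trapezoid, 4 panels, h=0.4000): 0.046045
T_{3}^{(0)} (trapezoid, 8 panels, h=0.2000): 0.040147
T_{1}^{(1)} = 0.068467 + (0.068467 − 0.132243)/3 = 0.047208
T_{2}^{(1)} = 0.046045 + (0.046045 − 0.068467)/3 = 0.038571
T_{3}^{(1)} = 0.040147 + (0.040147 − 0.046045)/3 = 0.038181
T_{2}^{(2)} = 0.038571 + (0.038571 − 0.047208)/15 = 0.037995
T_{3}^{(2)} = 0.038181 + (0.038181 − 0.038571)/15 = 0.038155
T_{3}^{(3)} = 0.038155 + (0.038155 − 0.037995)/63 = 0.038158

0.0382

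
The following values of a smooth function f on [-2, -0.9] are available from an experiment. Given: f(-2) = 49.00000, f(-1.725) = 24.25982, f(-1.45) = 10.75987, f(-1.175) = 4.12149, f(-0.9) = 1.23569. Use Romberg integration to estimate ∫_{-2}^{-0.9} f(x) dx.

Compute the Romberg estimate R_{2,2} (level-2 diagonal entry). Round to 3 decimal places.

16.976

R_{0,0} (trapezoid, 1 panel, h=1.1000): 27.62963
R_{1,0} (trapezoid, 2 panels, h=0.5500): 19.73274
R_{2,0} (trapezoid, 4 panels, h=0.2750): 17.67123
R_{1,1} = 19.73274 + (19.73274 − 27.62963)/3 = 17.10044
R_{2,1} = 17.67123 + (17.67123 − 19.73274)/3 = 16.98406
R_{2,2} = 16.98406 + (16.98406 − 17.10044)/15 = 16.97630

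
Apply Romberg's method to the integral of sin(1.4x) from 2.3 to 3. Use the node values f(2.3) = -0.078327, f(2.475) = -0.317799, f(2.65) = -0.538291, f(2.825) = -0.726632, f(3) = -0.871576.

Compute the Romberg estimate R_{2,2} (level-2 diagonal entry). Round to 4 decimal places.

-0.3619

R_{0,0} (trapezoid, 1 panel, h=0.7000): -0.332466
R_{1,0} (trapezoid, 2 panels, h=0.3500): -0.354635
R_{2,0} (trapezoid, 4 panels, h=0.1750): -0.360093
R_{1,1} = -0.354635 + (-0.354635 − (-0.332466))/3 = -0.362025
R_{2,1} = -0.360093 + (-0.360093 − (-0.354635))/3 = -0.361912
R_{2,2} = -0.361912 + (-0.361912 − (-0.362025))/15 = -0.361904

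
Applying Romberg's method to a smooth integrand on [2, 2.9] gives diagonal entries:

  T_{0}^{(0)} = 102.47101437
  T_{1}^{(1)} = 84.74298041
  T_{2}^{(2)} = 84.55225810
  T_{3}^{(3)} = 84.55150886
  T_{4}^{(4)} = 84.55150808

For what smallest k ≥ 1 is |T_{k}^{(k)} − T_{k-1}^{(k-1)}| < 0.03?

|T_{1}^{(1)} − T_{0}^{(0)}| = 17.72803396 ≥ 0.03
|T_{2}^{(2)} − T_{1}^{(1)}| = 0.19072231 ≥ 0.03
|T_{3}^{(3)} − T_{2}^{(2)}| = 0.00074924 < 0.03

k = 3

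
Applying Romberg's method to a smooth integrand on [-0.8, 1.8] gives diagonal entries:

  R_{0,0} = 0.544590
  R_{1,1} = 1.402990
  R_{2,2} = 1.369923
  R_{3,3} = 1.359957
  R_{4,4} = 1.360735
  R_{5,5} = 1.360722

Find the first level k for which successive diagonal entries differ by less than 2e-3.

k = 4

|R_{1,1} − R_{0,0}| = 0.858400 ≥ 2e-3
|R_{2,2} − R_{1,1}| = 0.033067 ≥ 2e-3
|R_{3,3} − R_{2,2}| = 0.009966 ≥ 2e-3
|R_{4,4} − R_{3,3}| = 0.000778 < 2e-3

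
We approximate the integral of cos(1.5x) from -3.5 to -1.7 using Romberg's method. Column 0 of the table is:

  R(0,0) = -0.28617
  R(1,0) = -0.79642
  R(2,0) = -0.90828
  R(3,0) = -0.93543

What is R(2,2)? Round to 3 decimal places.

Richardson extrapolation on the trapezoidal column (denominator 4−1=3):
R(1,1) = (4·(-0.79642) − (-0.28617)) / 3 = -0.96650
R(2,1) = (4·(-0.90828) − (-0.79642)) / 3 = -0.94557
R(2,2) = -0.94557 + (-0.94557 − (-0.96650))/15 = -0.94417
(Column j=1 coincides with Simpson's rule on the same nodes.)

-0.944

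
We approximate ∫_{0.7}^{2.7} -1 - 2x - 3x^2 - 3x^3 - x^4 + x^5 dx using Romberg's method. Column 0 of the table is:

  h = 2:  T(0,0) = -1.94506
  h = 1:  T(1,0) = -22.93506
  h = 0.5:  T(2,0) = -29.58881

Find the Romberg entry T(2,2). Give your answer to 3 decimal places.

Richardson extrapolation on the trapezoidal column (denominator 4−1=3):
T(1,1) = -22.93506 + (-22.93506 − (-1.94506))/3 = -29.93173
T(2,1) = -29.58881 + (-29.58881 − (-22.93506))/3 = -31.80673
T(2,2) = (16·(-31.80673) − (-29.93173)) / 15 = -31.93173

-31.932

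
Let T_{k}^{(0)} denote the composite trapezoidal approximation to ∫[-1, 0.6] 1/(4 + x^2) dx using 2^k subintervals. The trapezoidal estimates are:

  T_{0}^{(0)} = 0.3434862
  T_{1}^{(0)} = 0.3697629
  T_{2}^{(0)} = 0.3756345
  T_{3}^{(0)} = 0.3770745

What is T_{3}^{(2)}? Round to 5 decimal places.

0.37755

Richardson extrapolation on the trapezoidal column (denominator 4−1=3):
T_{2}^{(1)} = 0.3756345 + (0.3756345 − 0.3697629)/3 = 0.3775917
T_{3}^{(1)} = (4·0.3770745 − 0.3756345) / 3 = 0.3775545
T_{3}^{(2)} = 0.3775545 + (0.3775545 − 0.3775917)/15 = 0.3775520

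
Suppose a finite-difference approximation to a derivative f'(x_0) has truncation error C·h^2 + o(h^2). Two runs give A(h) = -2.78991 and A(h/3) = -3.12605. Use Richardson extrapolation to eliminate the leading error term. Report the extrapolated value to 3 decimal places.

The leading error scales as h^2; refining by a factor of 3 reduces it by 3^2 = 9.
Extrapolated value = (9·A(h/3) − A(h)) / (9 − 1)
= (9·(-3.12605) − (-2.78991)) / 8
= -25.34454 / 8 = -3.16807

-3.168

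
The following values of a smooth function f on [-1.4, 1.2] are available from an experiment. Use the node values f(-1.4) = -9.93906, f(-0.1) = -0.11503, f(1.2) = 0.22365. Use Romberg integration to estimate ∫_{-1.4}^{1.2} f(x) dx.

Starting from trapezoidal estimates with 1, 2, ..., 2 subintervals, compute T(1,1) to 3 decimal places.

-4.409

T(0,0) (trapezoid, 1 panel, h=2.6000): -12.63003
T(1,0) (trapezoid, 2 panels, h=1.3000): -6.46456
T(1,1) = -6.46456 + (-6.46456 − (-12.63003))/3 = -4.40940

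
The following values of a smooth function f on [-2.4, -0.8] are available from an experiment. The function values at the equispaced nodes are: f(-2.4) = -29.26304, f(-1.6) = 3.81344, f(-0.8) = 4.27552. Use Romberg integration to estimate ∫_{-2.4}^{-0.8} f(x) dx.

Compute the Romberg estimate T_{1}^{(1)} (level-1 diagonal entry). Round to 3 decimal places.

T_{0}^{(0)} (trapezoid, 1 panel, h=1.6000): -19.99002
T_{1}^{(0)} (trapezoid, 2 panels, h=0.8000): -6.94426
T_{1}^{(1)} = -6.94426 + (-6.94426 − (-19.99002))/3 = -2.59567

-2.596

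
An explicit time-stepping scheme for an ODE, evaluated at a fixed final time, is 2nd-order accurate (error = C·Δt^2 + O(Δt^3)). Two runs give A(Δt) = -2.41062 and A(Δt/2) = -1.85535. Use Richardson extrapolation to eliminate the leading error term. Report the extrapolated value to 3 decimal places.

-1.670

The leading error scales as Δt^2; refining by a factor of 2 reduces it by 2^2 = 4.
Extrapolated value = (4·A(Δt/2) − A(Δt)) / (4 − 1)
= (4·(-1.85535) − (-2.41062)) / 3
= -5.01078 / 3 = -1.67026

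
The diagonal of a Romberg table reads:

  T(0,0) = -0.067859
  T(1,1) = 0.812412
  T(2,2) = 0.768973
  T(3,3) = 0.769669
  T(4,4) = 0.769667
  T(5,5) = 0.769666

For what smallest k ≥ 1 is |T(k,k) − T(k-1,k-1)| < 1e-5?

k = 4

|T(1,1) − T(0,0)| = 0.880271 ≥ 1e-5
|T(2,2) − T(1,1)| = 0.043439 ≥ 1e-5
|T(3,3) − T(2,2)| = 0.000696 ≥ 1e-5
|T(4,4) − T(3,3)| = 0.000002 < 1e-5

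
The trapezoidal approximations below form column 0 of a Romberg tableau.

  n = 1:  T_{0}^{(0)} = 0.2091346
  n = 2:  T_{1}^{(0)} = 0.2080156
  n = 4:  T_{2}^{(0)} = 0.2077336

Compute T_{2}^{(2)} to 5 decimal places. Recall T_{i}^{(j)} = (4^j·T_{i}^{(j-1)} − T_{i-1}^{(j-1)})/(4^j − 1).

0.20764

T_{1}^{(1)} = (4·0.2080156 − 0.2091346) / 3 = 0.2076426
T_{2}^{(1)} = 0.2077336 + (0.2077336 − 0.2080156)/3 = 0.2076396
T_{2}^{(2)} = (16·0.2076396 − 0.2076426) / 15 = 0.2076394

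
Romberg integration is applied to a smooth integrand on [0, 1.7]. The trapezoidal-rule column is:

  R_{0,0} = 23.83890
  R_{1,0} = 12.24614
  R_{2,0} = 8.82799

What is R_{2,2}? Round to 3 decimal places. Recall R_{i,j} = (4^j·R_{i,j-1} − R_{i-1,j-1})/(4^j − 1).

Richardson extrapolation on the trapezoidal column (denominator 4−1=3):
R_{1,1} = 12.24614 + (12.24614 − 23.83890)/3 = 8.38189
R_{2,1} = (4·8.82799 − 12.24614) / 3 = 7.68861
R_{2,2} = 7.68861 + (7.68861 − 8.38189)/15 = 7.64239

7.642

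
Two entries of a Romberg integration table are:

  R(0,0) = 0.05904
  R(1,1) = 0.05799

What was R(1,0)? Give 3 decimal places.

From R(1,1) = (4·R(1,0) − R(0,0))/3, solve for R(1,0):
4·R(1,0) = 3·0.05799 + 0.05904 = 0.23301
R(1,0) = 0.05825

0.058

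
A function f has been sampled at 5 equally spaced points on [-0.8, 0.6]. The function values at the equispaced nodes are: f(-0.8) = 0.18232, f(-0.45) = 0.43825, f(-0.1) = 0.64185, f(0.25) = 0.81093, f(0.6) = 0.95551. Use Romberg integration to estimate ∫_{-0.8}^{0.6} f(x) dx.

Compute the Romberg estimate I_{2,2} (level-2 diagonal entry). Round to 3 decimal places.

I_{0,0} (trapezoid, 1 panel, h=1.4000): 0.79648
I_{1,0} (trapezoid, 2 panels, h=0.7000): 0.84754
I_{2,0} (trapezoid, 4 panels, h=0.3500): 0.86098
I_{1,1} = 0.84754 + (0.84754 − 0.79648)/3 = 0.86456
I_{2,1} = 0.86098 + (0.86098 − 0.84754)/3 = 0.86546
I_{2,2} = 0.86546 + (0.86546 − 0.86456)/15 = 0.86552

0.866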